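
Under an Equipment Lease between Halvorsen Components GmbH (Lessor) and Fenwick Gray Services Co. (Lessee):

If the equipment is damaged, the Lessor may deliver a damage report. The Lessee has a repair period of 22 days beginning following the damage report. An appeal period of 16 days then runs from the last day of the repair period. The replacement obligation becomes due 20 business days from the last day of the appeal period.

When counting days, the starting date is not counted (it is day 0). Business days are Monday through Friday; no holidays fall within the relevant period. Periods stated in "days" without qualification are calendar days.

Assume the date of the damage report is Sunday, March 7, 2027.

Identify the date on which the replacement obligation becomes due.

Adding 22 calendar days to March 7, 2027 gives March 29, 2027, which is the last day of the repair period.
Adding 16 calendar days to March 29, 2027 gives April 14, 2027, which is the last day of the appeal period.
The date on which the replacement obligation becomes due: 20 business days after Wednesday, April 14, 2027, skipping weekends — Apr 15, Apr 16, Apr 19, Apr 20, …, May 10, May 11, May 12 — lands on Wednesday, May 12, 2027.

May 12, 2027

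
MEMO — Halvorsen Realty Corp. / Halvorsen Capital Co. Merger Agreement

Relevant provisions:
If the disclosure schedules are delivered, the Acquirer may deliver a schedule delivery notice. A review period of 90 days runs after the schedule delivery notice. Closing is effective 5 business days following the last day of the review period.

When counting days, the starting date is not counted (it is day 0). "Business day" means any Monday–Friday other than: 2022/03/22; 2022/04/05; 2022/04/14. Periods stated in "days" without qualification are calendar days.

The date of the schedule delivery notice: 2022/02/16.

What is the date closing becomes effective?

The last day of the review period: 90 calendar days after 2022/02/16 is 2022/05/17.
The date closing becomes effective: 5 business days after Tuesday, 2022/05/17, skipping weekends — May 18, May 19, May 20, May 23, May 24 — lands on Tuesday, 2022/05/24.

2022/05/24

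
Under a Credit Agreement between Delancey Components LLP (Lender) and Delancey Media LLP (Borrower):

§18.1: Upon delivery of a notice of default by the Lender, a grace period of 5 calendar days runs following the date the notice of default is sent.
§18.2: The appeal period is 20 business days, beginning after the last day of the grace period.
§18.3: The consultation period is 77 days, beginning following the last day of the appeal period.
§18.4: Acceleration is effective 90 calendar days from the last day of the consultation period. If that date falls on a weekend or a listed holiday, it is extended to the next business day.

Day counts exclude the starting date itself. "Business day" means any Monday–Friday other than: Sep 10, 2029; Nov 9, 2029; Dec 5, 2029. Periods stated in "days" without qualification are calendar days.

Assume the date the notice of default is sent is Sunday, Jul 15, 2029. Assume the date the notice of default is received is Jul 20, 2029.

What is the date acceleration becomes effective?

Jan 31, 2030

The last day of the grace period: 5 calendar days after Jul 15, 2029 is Jul 20, 2029.
The last day of the appeal period: 20 business days after Friday, Jul 20, 2029, skipping weekends — Jul 23, Jul 24, Jul 25, Jul 26, …, Aug 15, Aug 16, Aug 17 — lands on Friday, Aug 17, 2029.
Adding 77 calendar days to Aug 17, 2029 gives Nov 2, 2029, which is the last day of the consultation period.
Adding 90 calendar days to Nov 2, 2029 gives Jan 31, 2030, which is the date acceleration becomes effective. Jan 31, 2030 is a Thursday and is not a listed holiday, so no roll-forward applies.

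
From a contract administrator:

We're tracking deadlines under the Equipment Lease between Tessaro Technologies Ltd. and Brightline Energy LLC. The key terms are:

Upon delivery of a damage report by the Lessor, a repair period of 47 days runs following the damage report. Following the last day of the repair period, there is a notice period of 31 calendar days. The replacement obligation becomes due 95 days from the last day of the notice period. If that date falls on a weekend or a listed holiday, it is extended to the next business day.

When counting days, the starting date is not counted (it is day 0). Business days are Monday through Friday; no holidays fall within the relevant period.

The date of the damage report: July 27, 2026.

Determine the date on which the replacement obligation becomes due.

January 18, 2027

The last day of the repair period: July 27, 2026 + 47 days = September 12, 2026.
Adding 31 calendar days to September 12, 2026 gives October 13, 2026, which is the last day of the notice period.
The date on which the replacement obligation becomes due: October 13, 2026 + 95 days = January 16, 2027. That falls on a Saturday, so it rolls to the next business day, Monday, January 18, 2027.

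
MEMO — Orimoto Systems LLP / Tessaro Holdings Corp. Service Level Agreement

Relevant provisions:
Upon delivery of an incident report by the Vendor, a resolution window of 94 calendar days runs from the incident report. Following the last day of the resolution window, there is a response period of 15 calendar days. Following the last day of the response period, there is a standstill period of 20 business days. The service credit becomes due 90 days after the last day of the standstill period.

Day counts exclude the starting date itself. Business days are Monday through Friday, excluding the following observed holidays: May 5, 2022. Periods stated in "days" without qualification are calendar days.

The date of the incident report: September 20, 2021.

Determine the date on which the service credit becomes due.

May 5, 2022

The last day of the resolution window: 94 calendar days after September 20, 2021 is December 23, 2021.
The last day of the response period: 15 calendar days after December 23, 2021 is January 7, 2022.
The last day of the standstill period: counting 20 business days from Friday, January 7, 2022 (Jan 10, Jan 11, Jan 12, Jan 13, …, Feb 2, Feb 3, Feb 4, skipping weekends) reaches Friday, February 4, 2022.
The date on which the service credit becomes due: 90 calendar days after February 4, 2022 is May 5, 2022.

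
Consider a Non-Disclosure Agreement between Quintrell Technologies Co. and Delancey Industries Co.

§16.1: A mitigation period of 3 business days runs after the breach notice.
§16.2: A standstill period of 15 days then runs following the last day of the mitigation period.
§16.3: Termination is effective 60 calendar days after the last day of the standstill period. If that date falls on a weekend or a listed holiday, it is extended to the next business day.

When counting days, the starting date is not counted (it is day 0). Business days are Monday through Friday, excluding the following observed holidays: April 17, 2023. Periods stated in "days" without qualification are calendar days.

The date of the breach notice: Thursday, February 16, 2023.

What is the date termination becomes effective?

The last day of the mitigation period: counting 3 business days from Thursday, February 16, 2023 (Feb 17, Feb 20, Feb 21, skipping weekends) reaches Tuesday, February 21, 2023.
The last day of the standstill period: February 21, 2023 + 15 days = March 8, 2023.
The date termination becomes effective: March 8, 2023 + 60 days = May 7, 2023. That falls on a Sunday, so it rolls to the next business day, Monday, May 8, 2023.

May 8, 2023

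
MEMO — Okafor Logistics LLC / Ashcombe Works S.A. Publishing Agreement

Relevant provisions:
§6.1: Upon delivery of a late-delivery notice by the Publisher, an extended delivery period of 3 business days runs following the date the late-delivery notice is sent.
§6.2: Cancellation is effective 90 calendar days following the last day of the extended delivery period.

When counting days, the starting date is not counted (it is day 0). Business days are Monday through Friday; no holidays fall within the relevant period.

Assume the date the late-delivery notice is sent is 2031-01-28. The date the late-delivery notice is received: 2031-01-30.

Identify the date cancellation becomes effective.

The last day of the extended delivery period: 3 business days after Tuesday, 2031-01-28, skipping weekends — Jan 29, Jan 30, Jan 31 — lands on Friday, 2031-01-31.
The date cancellation becomes effective: 2031-01-31 + 90 days = 2031-05-01.

2031-05-01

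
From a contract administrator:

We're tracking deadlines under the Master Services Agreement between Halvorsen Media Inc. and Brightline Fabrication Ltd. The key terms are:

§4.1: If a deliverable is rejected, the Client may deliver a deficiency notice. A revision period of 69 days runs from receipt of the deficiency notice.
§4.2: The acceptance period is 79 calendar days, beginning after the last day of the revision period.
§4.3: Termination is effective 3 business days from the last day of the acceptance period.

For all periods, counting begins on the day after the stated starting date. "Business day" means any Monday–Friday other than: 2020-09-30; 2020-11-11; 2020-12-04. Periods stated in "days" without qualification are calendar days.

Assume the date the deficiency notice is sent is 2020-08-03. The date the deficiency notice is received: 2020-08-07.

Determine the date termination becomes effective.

2021-01-06

The last day of the revision period: 2020-08-07 + 69 days = 2020-10-15.
The last day of the acceptance period: 79 calendar days after 2020-10-15 is 2021-01-02.
From Saturday, 2021-01-02, 3 business days (Jan 4, Jan 5, Jan 6, skipping weekends) brings us to Wednesday, 2021-01-06, which is the date termination becomes effective.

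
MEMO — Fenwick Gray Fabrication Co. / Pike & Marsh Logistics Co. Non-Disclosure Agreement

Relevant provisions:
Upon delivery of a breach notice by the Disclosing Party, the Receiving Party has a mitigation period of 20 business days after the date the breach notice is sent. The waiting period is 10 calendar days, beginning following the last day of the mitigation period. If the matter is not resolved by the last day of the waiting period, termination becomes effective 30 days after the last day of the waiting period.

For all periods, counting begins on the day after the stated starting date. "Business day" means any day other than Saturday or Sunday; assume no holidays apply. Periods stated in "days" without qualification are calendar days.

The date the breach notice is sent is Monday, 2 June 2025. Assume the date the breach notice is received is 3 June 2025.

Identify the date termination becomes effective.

The last day of the mitigation period: 20 business days after Monday, 2 June 2025, skipping weekends — Jun 3, Jun 4, Jun 5, Jun 6, …, Jun 26, Jun 27, Jun 30 — lands on Monday, 30 June 2025.
Adding 10 calendar days to 30 June 2025 gives 10 July 2025, which is the last day of the waiting period.
The date termination becomes effective: 10 July 2025 + 30 days = 9 August 2025.

9 August 2025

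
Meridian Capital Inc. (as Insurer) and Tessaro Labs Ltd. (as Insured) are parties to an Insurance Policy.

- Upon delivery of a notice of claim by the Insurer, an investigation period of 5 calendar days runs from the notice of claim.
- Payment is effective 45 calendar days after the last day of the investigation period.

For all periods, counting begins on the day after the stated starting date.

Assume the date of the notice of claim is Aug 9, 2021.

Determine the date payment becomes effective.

The last day of the investigation period: Aug 9, 2021 + 5 days = Aug 14, 2021.
Adding 45 calendar days to Aug 14, 2021 gives Sep 28, 2021, which is the date payment becomes effective.

Sep 28, 2021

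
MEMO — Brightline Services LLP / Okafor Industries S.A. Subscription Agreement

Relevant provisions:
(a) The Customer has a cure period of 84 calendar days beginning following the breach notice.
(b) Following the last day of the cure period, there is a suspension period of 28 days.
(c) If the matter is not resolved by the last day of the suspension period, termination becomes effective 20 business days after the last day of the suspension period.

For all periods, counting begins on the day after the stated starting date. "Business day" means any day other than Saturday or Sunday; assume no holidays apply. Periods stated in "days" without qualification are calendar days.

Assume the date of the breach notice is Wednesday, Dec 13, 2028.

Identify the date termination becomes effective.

May 2, 2029

The last day of the cure period: 84 calendar days after Dec 13, 2028 is Mar 7, 2029.
Adding 28 calendar days to Mar 7, 2029 gives Apr 4, 2029, which is the last day of the suspension period.
The date termination becomes effective: counting 20 business days from Wednesday, Apr 4, 2029 (Apr 5, Apr 6, Apr 9, Apr 10, …, Apr 30, May 1, May 2, skipping weekends) reaches Wednesday, May 2, 2029.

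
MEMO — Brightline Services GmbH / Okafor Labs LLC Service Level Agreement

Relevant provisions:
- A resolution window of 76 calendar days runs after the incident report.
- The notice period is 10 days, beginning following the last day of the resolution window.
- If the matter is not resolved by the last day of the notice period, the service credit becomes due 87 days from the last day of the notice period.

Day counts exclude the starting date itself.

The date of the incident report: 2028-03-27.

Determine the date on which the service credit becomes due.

Adding 76 calendar days to 2028-03-27 gives 2028-06-11, which is the last day of the resolution window.
The last day of the notice period: 2028-06-11 + 10 days = 2028-06-21.
The date on which the service credit becomes due: 2028-06-21 + 87 days = 2028-09-16.

2028-09-16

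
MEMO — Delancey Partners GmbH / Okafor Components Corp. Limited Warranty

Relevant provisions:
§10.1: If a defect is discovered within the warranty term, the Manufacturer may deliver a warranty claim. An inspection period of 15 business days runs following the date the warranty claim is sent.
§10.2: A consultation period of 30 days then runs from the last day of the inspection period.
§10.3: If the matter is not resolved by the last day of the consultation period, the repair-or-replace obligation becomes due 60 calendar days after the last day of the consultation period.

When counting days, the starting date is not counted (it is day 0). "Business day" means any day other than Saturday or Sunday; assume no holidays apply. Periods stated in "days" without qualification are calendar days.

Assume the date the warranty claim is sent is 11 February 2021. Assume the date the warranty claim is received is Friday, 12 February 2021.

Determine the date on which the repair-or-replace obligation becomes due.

2 June 2021

The last day of the inspection period: 15 business days after Thursday, 11 February 2021, skipping weekends — Feb 12, Feb 15, Feb 16, Feb 17, …, Mar 2, Mar 3, Mar 4 — lands on Thursday, 4 March 2021.
Adding 30 calendar days to 4 March 2021 gives 3 April 2021, which is the last day of the consultation period.
The date on which the repair-or-replace obligation becomes due: 60 calendar days after 3 April 2021 is 2 June 2021.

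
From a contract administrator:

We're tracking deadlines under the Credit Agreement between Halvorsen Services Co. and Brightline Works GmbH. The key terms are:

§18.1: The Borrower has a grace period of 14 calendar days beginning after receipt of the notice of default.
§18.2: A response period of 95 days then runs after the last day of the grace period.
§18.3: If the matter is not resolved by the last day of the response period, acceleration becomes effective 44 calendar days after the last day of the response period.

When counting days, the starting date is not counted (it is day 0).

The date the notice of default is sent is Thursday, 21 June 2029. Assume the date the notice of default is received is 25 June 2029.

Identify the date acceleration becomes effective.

Adding 14 calendar days to 25 June 2029 gives 9 July 2029, which is the last day of the grace period.
The last day of the response period: 9 July 2029 + 95 days = 12 October 2029.
The date acceleration becomes effective: 12 October 2029 + 44 days = 25 November 2029.

25 November 2029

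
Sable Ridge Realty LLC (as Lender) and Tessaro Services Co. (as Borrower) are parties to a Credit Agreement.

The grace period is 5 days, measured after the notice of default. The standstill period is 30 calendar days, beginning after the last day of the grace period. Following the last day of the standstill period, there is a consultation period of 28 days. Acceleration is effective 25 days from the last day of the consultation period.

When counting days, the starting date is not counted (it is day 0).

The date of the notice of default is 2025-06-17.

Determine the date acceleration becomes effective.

The last day of the grace period: 5 calendar days after 2025-06-17 is 2025-06-22.
Adding 30 calendar days to 2025-06-22 gives 2025-07-22, which is the last day of the standstill period.
Adding 28 calendar days to 2025-07-22 gives 2025-08-19, which is the last day of the consultation period.
Adding 25 calendar days to 2025-08-19 gives 2025-09-13, which is the date acceleration becomes effective.

2025-09-13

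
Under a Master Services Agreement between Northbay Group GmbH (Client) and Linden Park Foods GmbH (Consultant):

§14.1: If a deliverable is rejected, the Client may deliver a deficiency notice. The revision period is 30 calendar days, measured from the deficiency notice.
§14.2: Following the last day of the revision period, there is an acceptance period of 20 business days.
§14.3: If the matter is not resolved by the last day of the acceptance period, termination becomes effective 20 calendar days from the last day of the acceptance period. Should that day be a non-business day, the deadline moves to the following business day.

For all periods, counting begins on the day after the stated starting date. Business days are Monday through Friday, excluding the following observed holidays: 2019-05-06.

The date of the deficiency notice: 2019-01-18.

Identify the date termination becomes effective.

2019-04-04

Adding 30 calendar days to 2019-01-18 gives 2019-02-17, which is the last day of the revision period.
The last day of the acceptance period: 20 business days after Sunday, 2019-02-17, skipping weekends — Feb 18, Feb 19, Feb 20, Feb 21, …, Mar 13, Mar 14, Mar 15 — lands on Friday, 2019-03-15.
Adding 20 calendar days to 2019-03-15 gives 2019-04-04, which is the date termination becomes effective. 2019-04-04 is a Thursday and is not a listed holiday, so no roll-forward applies.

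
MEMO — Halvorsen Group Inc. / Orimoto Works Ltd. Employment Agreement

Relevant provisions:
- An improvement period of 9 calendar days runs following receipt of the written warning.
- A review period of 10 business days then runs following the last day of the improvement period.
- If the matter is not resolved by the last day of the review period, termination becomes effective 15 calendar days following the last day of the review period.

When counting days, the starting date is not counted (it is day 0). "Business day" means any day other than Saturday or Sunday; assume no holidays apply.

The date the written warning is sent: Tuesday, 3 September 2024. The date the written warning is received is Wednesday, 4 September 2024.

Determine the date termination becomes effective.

12 October 2024

Adding 9 calendar days to 4 September 2024 gives 13 September 2024, which is the last day of the improvement period.
The last day of the review period: 10 business days after Friday, 13 September 2024, skipping weekends — Sep 16, Sep 17, Sep 18, Sep 19, Sep 20, Sep 23, Sep 24, Sep 25, Sep 26, Sep 27 — lands on Friday, 27 September 2024.
The date termination becomes effective: 15 calendar days after 27 September 2024 is 12 October 2024.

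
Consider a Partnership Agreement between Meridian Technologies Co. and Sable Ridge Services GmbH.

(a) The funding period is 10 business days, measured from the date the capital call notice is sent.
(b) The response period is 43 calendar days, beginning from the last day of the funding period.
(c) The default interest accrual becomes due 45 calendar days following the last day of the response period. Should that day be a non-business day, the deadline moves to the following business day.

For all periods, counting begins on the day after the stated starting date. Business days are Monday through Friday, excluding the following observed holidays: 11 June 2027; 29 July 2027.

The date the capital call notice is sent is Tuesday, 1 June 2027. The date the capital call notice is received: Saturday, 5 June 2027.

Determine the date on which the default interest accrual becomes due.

13 September 2027

The last day of the funding period: 10 business days after Tuesday, 1 June 2027, skipping weekends and the listed holiday on Jun 11 — Jun 2, Jun 3, Jun 4, Jun 7, Jun 8, Jun 9, Jun 10, Jun 14, Jun 15, Jun 16 — lands on Wednesday, 16 June 2027.
Adding 43 calendar days to 16 June 2027 gives 29 July 2027, which is the last day of the response period.
The date on which the default interest accrual becomes due: 29 July 2027 + 45 days = 12 September 2027. That falls on a Sunday, so it rolls to the next business day, Monday, 13 September 2027.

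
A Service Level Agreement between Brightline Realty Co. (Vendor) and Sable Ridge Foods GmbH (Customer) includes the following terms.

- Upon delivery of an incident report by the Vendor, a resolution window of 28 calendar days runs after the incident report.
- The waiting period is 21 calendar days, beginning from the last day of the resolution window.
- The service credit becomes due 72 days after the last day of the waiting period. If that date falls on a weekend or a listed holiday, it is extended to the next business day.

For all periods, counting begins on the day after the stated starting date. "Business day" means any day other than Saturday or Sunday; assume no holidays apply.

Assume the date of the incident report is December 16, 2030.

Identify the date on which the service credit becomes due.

Adding 28 calendar days to December 16, 2030 gives January 13, 2031, which is the last day of the resolution window.
The last day of the waiting period: 21 calendar days after January 13, 2031 is February 3, 2031.
Adding 72 calendar days to February 3, 2031 gives April 16, 2031, which is the date on which the service credit becomes due. April 16, 2031 is a Wednesday, so no roll-forward applies.

April 16, 2031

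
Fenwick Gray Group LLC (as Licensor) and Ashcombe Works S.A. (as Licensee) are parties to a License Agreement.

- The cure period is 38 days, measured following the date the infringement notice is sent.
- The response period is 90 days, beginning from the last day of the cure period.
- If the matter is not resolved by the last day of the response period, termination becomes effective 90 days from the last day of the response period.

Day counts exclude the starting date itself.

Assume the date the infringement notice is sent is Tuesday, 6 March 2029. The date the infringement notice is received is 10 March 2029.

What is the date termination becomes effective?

The last day of the cure period: 38 calendar days after 6 March 2029 is 13 April 2029.
Adding 90 calendar days to 13 April 2029 gives 12 July 2029, which is the last day of the response period.
The date termination becomes effective: 12 July 2029 + 90 days = 10 October 2029.

10 October 2029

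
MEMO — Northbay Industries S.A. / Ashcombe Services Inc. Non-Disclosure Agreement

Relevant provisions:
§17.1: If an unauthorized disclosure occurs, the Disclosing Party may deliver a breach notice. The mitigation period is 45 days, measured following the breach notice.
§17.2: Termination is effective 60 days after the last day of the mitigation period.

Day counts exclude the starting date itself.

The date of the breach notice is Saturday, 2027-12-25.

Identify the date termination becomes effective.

2028-04-08

The last day of the mitigation period: 45 calendar days after 2027-12-25 is 2028-02-08.
Adding 60 calendar days to 2028-02-08 gives 2028-04-08, which is the date termination becomes effective.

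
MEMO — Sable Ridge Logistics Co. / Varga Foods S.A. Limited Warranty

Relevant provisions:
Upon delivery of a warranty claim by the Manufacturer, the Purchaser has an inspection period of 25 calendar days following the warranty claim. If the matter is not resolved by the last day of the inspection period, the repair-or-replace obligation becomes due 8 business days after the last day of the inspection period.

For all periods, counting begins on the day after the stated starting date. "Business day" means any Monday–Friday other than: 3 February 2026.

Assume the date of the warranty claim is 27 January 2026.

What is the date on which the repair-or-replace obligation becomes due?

4 March 2026

The last day of the inspection period: 27 January 2026 + 25 days = 21 February 2026.
The date on which the repair-or-replace obligation becomes due: counting 8 business days from Saturday, 21 February 2026 (Feb 23, Feb 24, Feb 25, Feb 26, Feb 27, Mar 2, Mar 3, Mar 4, skipping weekends) reaches Wednesday, 4 March 2026.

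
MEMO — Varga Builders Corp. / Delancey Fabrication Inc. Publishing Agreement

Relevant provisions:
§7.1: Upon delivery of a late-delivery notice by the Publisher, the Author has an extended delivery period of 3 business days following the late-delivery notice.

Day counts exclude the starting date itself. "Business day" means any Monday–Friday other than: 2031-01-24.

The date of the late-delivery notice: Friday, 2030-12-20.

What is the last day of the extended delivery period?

The last day of the extended delivery period: counting 3 business days from Friday, 2030-12-20 (Dec 23, Dec 24, Dec 25, skipping weekends) reaches Wednesday, 2030-12-25.

2030-12-25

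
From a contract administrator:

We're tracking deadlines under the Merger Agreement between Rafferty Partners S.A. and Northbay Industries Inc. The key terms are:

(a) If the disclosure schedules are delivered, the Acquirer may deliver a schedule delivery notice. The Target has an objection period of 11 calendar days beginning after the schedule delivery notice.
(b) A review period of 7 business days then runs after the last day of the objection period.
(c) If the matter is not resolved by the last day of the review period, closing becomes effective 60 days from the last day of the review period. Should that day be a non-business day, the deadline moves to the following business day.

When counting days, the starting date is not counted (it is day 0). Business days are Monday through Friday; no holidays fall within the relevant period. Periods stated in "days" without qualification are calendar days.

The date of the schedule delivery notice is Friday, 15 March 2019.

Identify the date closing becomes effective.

Adding 11 calendar days to 15 March 2019 gives 26 March 2019, which is the last day of the objection period.
The last day of the review period: 7 business days after Tuesday, 26 March 2019, skipping weekends — Mar 27, Mar 28, Mar 29, Apr 1, Apr 2, Apr 3, Apr 4 — lands on Thursday, 4 April 2019.
Adding 60 calendar days to 4 April 2019 gives 3 June 2019, which is the date closing becomes effective. 3 June 2019 is a Monday, so no roll-forward applies.

3 June 2019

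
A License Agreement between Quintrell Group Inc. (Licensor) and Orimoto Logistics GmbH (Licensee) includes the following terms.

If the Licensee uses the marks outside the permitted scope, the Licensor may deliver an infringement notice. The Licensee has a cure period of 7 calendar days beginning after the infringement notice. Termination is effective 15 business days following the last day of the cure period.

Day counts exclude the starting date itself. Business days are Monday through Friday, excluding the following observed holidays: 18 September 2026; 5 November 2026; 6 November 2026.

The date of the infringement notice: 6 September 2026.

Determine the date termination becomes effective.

The last day of the cure period: 6 September 2026 + 7 days = 13 September 2026.
The date termination becomes effective: 15 business days after Sunday, 13 September 2026, skipping weekends and the listed holiday on Sep 18 — Sep 14, Sep 15, Sep 16, Sep 17, …, Oct 1, Oct 2, Oct 5 — lands on Monday, 5 October 2026.

5 October 2026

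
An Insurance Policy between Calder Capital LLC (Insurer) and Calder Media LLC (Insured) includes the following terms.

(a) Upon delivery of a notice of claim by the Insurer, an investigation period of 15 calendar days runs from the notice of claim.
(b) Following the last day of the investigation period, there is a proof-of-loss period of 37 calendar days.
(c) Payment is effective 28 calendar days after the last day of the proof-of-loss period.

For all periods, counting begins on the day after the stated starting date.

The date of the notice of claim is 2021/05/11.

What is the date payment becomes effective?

2021/07/30

The last day of the investigation period: 2021/05/11 + 15 days = 2021/05/26.
The last day of the proof-of-loss period: 37 calendar days after 2021/05/26 is 2021/07/02.
The date payment becomes effective: 28 calendar days after 2021/07/02 is 2021/07/30.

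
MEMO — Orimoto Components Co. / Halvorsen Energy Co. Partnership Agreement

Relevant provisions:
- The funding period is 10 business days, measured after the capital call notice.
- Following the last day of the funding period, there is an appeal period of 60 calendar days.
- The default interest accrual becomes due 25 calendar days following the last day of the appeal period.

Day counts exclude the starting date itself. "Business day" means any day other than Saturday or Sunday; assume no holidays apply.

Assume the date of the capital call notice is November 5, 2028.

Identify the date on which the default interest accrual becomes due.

February 10, 2029

From Sunday, November 5, 2028, 10 business days (Nov 6, Nov 7, Nov 8, Nov 9, Nov 10, Nov 13, Nov 14, Nov 15, Nov 16, Nov 17, skipping weekends) brings us to Friday, November 17, 2028, which is the last day of the funding period.
Adding 60 calendar days to November 17, 2028 gives January 16, 2029, which is the last day of the appeal period.
The date on which the default interest accrual becomes due: January 16, 2029 + 25 days = February 10, 2029.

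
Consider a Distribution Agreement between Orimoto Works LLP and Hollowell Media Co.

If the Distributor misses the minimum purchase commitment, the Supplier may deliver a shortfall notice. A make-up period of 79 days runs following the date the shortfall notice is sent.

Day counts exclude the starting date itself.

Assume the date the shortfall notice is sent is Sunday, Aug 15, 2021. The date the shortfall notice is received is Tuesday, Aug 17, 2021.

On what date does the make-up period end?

Nov 2, 2021

The last day of the make-up period: 79 calendar days after Aug 15, 2021 is Nov 2, 2021.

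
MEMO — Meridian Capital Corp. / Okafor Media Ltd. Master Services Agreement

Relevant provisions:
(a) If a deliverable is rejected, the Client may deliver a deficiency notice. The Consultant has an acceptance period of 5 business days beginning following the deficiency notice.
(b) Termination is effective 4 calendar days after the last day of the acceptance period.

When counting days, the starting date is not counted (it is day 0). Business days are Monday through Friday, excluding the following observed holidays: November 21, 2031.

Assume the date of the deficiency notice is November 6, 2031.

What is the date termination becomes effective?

November 17, 2031

The last day of the acceptance period: counting 5 business days from Thursday, November 6, 2031 (Nov 7, Nov 10, Nov 11, Nov 12, Nov 13, skipping weekends) reaches Thursday, November 13, 2031.
The date termination becomes effective: 4 calendar days after November 13, 2031 is November 17, 2031.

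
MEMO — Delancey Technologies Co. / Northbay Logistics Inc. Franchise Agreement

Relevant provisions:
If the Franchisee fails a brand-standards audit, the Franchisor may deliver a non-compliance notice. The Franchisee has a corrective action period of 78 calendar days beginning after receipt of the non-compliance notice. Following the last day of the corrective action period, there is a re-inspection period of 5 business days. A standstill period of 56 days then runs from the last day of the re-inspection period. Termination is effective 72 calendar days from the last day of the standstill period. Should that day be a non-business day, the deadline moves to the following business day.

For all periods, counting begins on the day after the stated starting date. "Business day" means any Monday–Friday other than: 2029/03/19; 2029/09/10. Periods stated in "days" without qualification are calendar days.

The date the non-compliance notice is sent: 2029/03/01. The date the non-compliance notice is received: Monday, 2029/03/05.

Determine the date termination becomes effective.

Adding 78 calendar days to 2029/03/05 gives 2029/05/22, which is the last day of the corrective action period.
The last day of the re-inspection period: counting 5 business days from Tuesday, 2029/05/22 (May 23, May 24, May 25, May 28, May 29, skipping weekends) reaches Tuesday, 2029/05/29.
The last day of the standstill period: 56 calendar days after 2029/05/29 is 2029/07/24.
Adding 72 calendar days to 2029/07/24 gives 2029/10/04, which is the date termination becomes effective. 2029/10/04 is a Thursday and is not a listed holiday, so no roll-forward applies.

2029/10/04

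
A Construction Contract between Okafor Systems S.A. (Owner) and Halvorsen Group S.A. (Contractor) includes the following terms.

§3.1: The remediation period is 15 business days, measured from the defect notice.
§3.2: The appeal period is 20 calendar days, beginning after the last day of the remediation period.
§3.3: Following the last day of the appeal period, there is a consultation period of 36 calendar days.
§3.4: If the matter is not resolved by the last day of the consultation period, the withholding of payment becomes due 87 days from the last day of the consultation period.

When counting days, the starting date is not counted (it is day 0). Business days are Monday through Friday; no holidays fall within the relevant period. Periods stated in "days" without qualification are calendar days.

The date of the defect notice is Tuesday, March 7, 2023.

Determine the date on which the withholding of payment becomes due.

August 18, 2023

The last day of the remediation period: 15 business days after Tuesday, March 7, 2023, skipping weekends — Mar 8, Mar 9, Mar 10, Mar 13, …, Mar 24, Mar 27, Mar 28 — lands on Tuesday, March 28, 2023.
The last day of the appeal period: 20 calendar days after March 28, 2023 is April 17, 2023.
The last day of the consultation period: 36 calendar days after April 17, 2023 is May 23, 2023.
The date on which the withholding of payment becomes due: May 23, 2023 + 87 days = August 18, 2023.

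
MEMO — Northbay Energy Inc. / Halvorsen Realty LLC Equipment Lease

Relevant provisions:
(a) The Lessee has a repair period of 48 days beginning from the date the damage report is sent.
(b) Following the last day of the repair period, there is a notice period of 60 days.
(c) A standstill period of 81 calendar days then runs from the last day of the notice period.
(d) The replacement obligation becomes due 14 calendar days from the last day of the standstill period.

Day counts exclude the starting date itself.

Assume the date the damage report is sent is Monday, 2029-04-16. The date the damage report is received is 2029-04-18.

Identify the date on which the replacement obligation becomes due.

2029-11-05

The last day of the repair period: 2029-04-16 + 48 days = 2029-06-03.
The last day of the notice period: 2029-06-03 + 60 days = 2029-08-02.
The last day of the standstill period: 81 calendar days after 2029-08-02 is 2029-10-22.
Adding 14 calendar days to 2029-10-22 gives 2029-11-05, which is the date on which the replacement obligation becomes due.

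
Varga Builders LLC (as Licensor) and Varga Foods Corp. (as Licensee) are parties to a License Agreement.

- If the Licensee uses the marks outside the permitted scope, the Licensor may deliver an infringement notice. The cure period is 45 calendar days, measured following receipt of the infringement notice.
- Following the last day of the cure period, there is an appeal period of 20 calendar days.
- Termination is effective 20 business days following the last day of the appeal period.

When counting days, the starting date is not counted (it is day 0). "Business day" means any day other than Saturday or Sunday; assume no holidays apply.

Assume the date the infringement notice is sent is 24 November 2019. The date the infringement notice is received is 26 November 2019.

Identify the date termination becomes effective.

27 February 2020

The last day of the cure period: 45 calendar days after 26 November 2019 is 10 January 2020.
The last day of the appeal period: 10 January 2020 + 20 days = 30 January 2020.
From Thursday, 30 January 2020, 20 business days (Jan 31, Feb 3, Feb 4, Feb 5, …, Feb 25, Feb 26, Feb 27, skipping weekends) brings us to Thursday, 27 February 2020, which is the date termination becomes effective.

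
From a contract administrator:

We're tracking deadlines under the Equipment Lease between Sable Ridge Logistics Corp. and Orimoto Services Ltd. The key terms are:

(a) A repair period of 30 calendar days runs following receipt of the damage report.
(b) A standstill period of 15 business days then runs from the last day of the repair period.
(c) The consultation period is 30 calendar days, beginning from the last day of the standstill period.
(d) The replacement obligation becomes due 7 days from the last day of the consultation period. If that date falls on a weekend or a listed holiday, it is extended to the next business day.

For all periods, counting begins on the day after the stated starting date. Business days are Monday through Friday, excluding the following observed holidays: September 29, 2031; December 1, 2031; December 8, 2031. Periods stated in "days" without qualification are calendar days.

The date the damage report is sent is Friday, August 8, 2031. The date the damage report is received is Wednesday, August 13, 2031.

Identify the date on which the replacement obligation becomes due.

November 12, 2031

The last day of the repair period: 30 calendar days after August 13, 2031 is September 12, 2031.
The last day of the standstill period: counting 15 business days from Friday, September 12, 2031 (Sep 15, Sep 16, Sep 17, Sep 18, …, Oct 2, Oct 3, Oct 6, skipping weekends and the listed holiday on Sep 29) reaches Monday, October 6, 2031.
The last day of the consultation period: October 6, 2031 + 30 days = November 5, 2031.
The date on which the replacement obligation becomes due: 7 calendar days after November 5, 2031 is November 12, 2031. November 12, 2031 is a Wednesday and is not a listed holiday, so no roll-forward applies.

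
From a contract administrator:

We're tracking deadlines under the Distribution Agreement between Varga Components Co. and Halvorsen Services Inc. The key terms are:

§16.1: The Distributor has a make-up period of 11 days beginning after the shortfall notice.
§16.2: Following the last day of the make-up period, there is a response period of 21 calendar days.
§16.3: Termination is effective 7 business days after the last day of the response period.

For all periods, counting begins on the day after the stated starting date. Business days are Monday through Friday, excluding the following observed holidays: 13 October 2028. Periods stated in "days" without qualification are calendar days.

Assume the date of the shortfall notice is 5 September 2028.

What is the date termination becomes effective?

18 October 2028

Adding 11 calendar days to 5 September 2028 gives 16 September 2028, which is the last day of the make-up period.
The last day of the response period: 21 calendar days after 16 September 2028 is 7 October 2028.
From Saturday, 7 October 2028, 7 business days (Oct 9, Oct 10, Oct 11, Oct 12, Oct 16, Oct 17, Oct 18, skipping weekends and the listed holiday on Oct 13) brings us to Wednesday, 18 October 2028, which is the date termination becomes effective.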